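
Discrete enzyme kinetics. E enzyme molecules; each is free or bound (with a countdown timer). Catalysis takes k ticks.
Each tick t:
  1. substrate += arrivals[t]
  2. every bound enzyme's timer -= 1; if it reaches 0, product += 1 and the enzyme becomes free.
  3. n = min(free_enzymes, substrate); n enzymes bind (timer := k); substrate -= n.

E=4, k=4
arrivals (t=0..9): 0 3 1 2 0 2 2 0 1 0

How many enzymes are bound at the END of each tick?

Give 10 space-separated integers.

Answer: 0 3 4 4 4 4 4 4 4 4

Derivation:
t=0: arr=0 -> substrate=0 bound=0 product=0
t=1: arr=3 -> substrate=0 bound=3 product=0
t=2: arr=1 -> substrate=0 bound=4 product=0
t=3: arr=2 -> substrate=2 bound=4 product=0
t=4: arr=0 -> substrate=2 bound=4 product=0
t=5: arr=2 -> substrate=1 bound=4 product=3
t=6: arr=2 -> substrate=2 bound=4 product=4
t=7: arr=0 -> substrate=2 bound=4 product=4
t=8: arr=1 -> substrate=3 bound=4 product=4
t=9: arr=0 -> substrate=0 bound=4 product=7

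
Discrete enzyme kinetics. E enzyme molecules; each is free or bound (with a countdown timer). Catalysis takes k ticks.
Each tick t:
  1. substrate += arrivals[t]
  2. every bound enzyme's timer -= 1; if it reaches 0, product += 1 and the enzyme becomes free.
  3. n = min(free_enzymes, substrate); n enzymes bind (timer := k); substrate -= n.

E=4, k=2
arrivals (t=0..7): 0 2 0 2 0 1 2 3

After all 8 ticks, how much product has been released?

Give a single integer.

t=0: arr=0 -> substrate=0 bound=0 product=0
t=1: arr=2 -> substrate=0 bound=2 product=0
t=2: arr=0 -> substrate=0 bound=2 product=0
t=3: arr=2 -> substrate=0 bound=2 product=2
t=4: arr=0 -> substrate=0 bound=2 product=2
t=5: arr=1 -> substrate=0 bound=1 product=4
t=6: arr=2 -> substrate=0 bound=3 product=4
t=7: arr=3 -> substrate=1 bound=4 product=5

Answer: 5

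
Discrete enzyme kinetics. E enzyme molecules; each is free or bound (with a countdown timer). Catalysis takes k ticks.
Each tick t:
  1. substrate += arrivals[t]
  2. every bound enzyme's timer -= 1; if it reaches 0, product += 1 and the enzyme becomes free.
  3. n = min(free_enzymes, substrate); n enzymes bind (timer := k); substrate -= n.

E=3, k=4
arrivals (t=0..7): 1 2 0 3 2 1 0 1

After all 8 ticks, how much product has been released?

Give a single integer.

Answer: 3

Derivation:
t=0: arr=1 -> substrate=0 bound=1 product=0
t=1: arr=2 -> substrate=0 bound=3 product=0
t=2: arr=0 -> substrate=0 bound=3 product=0
t=3: arr=3 -> substrate=3 bound=3 product=0
t=4: arr=2 -> substrate=4 bound=3 product=1
t=5: arr=1 -> substrate=3 bound=3 product=3
t=6: arr=0 -> substrate=3 bound=3 product=3
t=7: arr=1 -> substrate=4 bound=3 product=3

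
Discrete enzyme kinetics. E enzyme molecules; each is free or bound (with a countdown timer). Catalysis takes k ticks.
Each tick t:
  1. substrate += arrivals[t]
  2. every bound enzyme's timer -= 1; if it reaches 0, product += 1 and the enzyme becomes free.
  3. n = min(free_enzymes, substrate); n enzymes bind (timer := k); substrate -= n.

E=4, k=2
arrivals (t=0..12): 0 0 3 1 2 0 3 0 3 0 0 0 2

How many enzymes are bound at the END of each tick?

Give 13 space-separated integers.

Answer: 0 0 3 4 3 2 3 3 3 3 0 0 2

Derivation:
t=0: arr=0 -> substrate=0 bound=0 product=0
t=1: arr=0 -> substrate=0 bound=0 product=0
t=2: arr=3 -> substrate=0 bound=3 product=0
t=3: arr=1 -> substrate=0 bound=4 product=0
t=4: arr=2 -> substrate=0 bound=3 product=3
t=5: arr=0 -> substrate=0 bound=2 product=4
t=6: arr=3 -> substrate=0 bound=3 product=6
t=7: arr=0 -> substrate=0 bound=3 product=6
t=8: arr=3 -> substrate=0 bound=3 product=9
t=9: arr=0 -> substrate=0 bound=3 product=9
t=10: arr=0 -> substrate=0 bound=0 product=12
t=11: arr=0 -> substrate=0 bound=0 product=12
t=12: arr=2 -> substrate=0 bound=2 product=12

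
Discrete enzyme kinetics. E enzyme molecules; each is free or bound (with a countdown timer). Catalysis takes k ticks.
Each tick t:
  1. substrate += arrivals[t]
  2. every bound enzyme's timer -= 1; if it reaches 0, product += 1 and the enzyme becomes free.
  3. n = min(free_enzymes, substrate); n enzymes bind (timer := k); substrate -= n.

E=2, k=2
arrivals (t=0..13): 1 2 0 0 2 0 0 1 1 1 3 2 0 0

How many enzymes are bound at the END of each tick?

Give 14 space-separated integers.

t=0: arr=1 -> substrate=0 bound=1 product=0
t=1: arr=2 -> substrate=1 bound=2 product=0
t=2: arr=0 -> substrate=0 bound=2 product=1
t=3: arr=0 -> substrate=0 bound=1 product=2
t=4: arr=2 -> substrate=0 bound=2 product=3
t=5: arr=0 -> substrate=0 bound=2 product=3
t=6: arr=0 -> substrate=0 bound=0 product=5
t=7: arr=1 -> substrate=0 bound=1 product=5
t=8: arr=1 -> substrate=0 bound=2 product=5
t=9: arr=1 -> substrate=0 bound=2 product=6
t=10: arr=3 -> substrate=2 bound=2 product=7
t=11: arr=2 -> substrate=3 bound=2 product=8
t=12: arr=0 -> substrate=2 bound=2 product=9
t=13: arr=0 -> substrate=1 bound=2 product=10

Answer: 1 2 2 1 2 2 0 1 2 2 2 2 2 2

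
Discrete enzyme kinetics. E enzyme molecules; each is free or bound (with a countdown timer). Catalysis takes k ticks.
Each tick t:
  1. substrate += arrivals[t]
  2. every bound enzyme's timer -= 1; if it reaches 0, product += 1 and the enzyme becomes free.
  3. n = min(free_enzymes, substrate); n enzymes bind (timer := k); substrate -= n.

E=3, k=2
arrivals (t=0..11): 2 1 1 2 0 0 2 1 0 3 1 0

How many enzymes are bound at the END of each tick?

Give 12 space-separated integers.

Answer: 2 3 2 3 2 0 2 3 1 3 3 1

Derivation:
t=0: arr=2 -> substrate=0 bound=2 product=0
t=1: arr=1 -> substrate=0 bound=3 product=0
t=2: arr=1 -> substrate=0 bound=2 product=2
t=3: arr=2 -> substrate=0 bound=3 product=3
t=4: arr=0 -> substrate=0 bound=2 product=4
t=5: arr=0 -> substrate=0 bound=0 product=6
t=6: arr=2 -> substrate=0 bound=2 product=6
t=7: arr=1 -> substrate=0 bound=3 product=6
t=8: arr=0 -> substrate=0 bound=1 product=8
t=9: arr=3 -> substrate=0 bound=3 product=9
t=10: arr=1 -> substrate=1 bound=3 product=9
t=11: arr=0 -> substrate=0 bound=1 product=12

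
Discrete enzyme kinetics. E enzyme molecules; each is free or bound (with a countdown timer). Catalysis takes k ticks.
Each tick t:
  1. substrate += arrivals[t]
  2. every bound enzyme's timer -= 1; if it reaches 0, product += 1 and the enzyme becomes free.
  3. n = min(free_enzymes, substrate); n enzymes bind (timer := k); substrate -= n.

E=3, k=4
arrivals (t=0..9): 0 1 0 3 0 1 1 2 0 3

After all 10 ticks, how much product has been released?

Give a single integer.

t=0: arr=0 -> substrate=0 bound=0 product=0
t=1: arr=1 -> substrate=0 bound=1 product=0
t=2: arr=0 -> substrate=0 bound=1 product=0
t=3: arr=3 -> substrate=1 bound=3 product=0
t=4: arr=0 -> substrate=1 bound=3 product=0
t=5: arr=1 -> substrate=1 bound=3 product=1
t=6: arr=1 -> substrate=2 bound=3 product=1
t=7: arr=2 -> substrate=2 bound=3 product=3
t=8: arr=0 -> substrate=2 bound=3 product=3
t=9: arr=3 -> substrate=4 bound=3 product=4

Answer: 4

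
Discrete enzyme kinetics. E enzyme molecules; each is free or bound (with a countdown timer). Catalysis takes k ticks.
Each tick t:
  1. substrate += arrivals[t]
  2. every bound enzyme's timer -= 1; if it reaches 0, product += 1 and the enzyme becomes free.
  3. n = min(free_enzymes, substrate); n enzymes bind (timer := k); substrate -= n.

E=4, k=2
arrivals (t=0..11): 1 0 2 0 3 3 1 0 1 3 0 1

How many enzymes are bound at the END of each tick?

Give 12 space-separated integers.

Answer: 1 1 2 2 3 4 4 3 1 4 3 1

Derivation:
t=0: arr=1 -> substrate=0 bound=1 product=0
t=1: arr=0 -> substrate=0 bound=1 product=0
t=2: arr=2 -> substrate=0 bound=2 product=1
t=3: arr=0 -> substrate=0 bound=2 product=1
t=4: arr=3 -> substrate=0 bound=3 product=3
t=5: arr=3 -> substrate=2 bound=4 product=3
t=6: arr=1 -> substrate=0 bound=4 product=6
t=7: arr=0 -> substrate=0 bound=3 product=7
t=8: arr=1 -> substrate=0 bound=1 product=10
t=9: arr=3 -> substrate=0 bound=4 product=10
t=10: arr=0 -> substrate=0 bound=3 product=11
t=11: arr=1 -> substrate=0 bound=1 product=14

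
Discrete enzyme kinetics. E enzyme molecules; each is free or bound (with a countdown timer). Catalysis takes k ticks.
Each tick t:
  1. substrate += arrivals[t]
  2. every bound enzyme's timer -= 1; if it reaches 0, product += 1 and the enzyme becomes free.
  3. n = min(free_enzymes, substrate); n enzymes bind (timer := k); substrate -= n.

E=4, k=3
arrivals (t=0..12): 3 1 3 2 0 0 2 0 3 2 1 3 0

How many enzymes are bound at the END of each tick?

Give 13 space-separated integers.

t=0: arr=3 -> substrate=0 bound=3 product=0
t=1: arr=1 -> substrate=0 bound=4 product=0
t=2: arr=3 -> substrate=3 bound=4 product=0
t=3: arr=2 -> substrate=2 bound=4 product=3
t=4: arr=0 -> substrate=1 bound=4 product=4
t=5: arr=0 -> substrate=1 bound=4 product=4
t=6: arr=2 -> substrate=0 bound=4 product=7
t=7: arr=0 -> substrate=0 bound=3 product=8
t=8: arr=3 -> substrate=2 bound=4 product=8
t=9: arr=2 -> substrate=1 bound=4 product=11
t=10: arr=1 -> substrate=2 bound=4 product=11
t=11: arr=3 -> substrate=4 bound=4 product=12
t=12: arr=0 -> substrate=1 bound=4 product=15

Answer: 3 4 4 4 4 4 4 3 4 4 4 4 4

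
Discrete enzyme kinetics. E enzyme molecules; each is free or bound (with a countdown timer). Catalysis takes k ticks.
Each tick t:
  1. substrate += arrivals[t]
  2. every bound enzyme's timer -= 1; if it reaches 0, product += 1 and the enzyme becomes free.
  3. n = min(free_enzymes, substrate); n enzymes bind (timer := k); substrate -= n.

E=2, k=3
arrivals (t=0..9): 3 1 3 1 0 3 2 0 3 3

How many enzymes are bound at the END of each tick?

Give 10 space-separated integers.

Answer: 2 2 2 2 2 2 2 2 2 2

Derivation:
t=0: arr=3 -> substrate=1 bound=2 product=0
t=1: arr=1 -> substrate=2 bound=2 product=0
t=2: arr=3 -> substrate=5 bound=2 product=0
t=3: arr=1 -> substrate=4 bound=2 product=2
t=4: arr=0 -> substrate=4 bound=2 product=2
t=5: arr=3 -> substrate=7 bound=2 product=2
t=6: arr=2 -> substrate=7 bound=2 product=4
t=7: arr=0 -> substrate=7 bound=2 product=4
t=8: arr=3 -> substrate=10 bound=2 product=4
t=9: arr=3 -> substrate=11 bound=2 product=6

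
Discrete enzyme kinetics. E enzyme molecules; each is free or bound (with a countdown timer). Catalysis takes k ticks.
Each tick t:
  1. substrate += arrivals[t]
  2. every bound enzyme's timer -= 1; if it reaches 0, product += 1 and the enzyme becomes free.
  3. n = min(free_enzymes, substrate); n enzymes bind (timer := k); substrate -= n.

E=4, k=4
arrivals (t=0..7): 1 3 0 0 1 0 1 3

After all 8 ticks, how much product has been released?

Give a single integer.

t=0: arr=1 -> substrate=0 bound=1 product=0
t=1: arr=3 -> substrate=0 bound=4 product=0
t=2: arr=0 -> substrate=0 bound=4 product=0
t=3: arr=0 -> substrate=0 bound=4 product=0
t=4: arr=1 -> substrate=0 bound=4 product=1
t=5: arr=0 -> substrate=0 bound=1 product=4
t=6: arr=1 -> substrate=0 bound=2 product=4
t=7: arr=3 -> substrate=1 bound=4 product=4

Answer: 4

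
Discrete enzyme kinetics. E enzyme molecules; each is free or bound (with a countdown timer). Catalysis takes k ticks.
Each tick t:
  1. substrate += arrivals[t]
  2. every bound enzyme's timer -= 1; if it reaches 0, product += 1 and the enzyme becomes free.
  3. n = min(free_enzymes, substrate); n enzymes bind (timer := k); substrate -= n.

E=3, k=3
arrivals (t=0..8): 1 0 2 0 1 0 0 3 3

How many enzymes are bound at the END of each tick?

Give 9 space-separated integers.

Answer: 1 1 3 2 3 1 1 3 3

Derivation:
t=0: arr=1 -> substrate=0 bound=1 product=0
t=1: arr=0 -> substrate=0 bound=1 product=0
t=2: arr=2 -> substrate=0 bound=3 product=0
t=3: arr=0 -> substrate=0 bound=2 product=1
t=4: arr=1 -> substrate=0 bound=3 product=1
t=5: arr=0 -> substrate=0 bound=1 product=3
t=6: arr=0 -> substrate=0 bound=1 product=3
t=7: arr=3 -> substrate=0 bound=3 product=4
t=8: arr=3 -> substrate=3 bound=3 product=4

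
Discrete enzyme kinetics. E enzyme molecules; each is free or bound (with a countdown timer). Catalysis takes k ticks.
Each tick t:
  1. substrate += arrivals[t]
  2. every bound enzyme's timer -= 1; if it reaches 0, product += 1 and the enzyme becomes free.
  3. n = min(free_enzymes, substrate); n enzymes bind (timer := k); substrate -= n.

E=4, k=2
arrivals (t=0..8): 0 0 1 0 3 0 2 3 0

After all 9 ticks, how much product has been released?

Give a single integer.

t=0: arr=0 -> substrate=0 bound=0 product=0
t=1: arr=0 -> substrate=0 bound=0 product=0
t=2: arr=1 -> substrate=0 bound=1 product=0
t=3: arr=0 -> substrate=0 bound=1 product=0
t=4: arr=3 -> substrate=0 bound=3 product=1
t=5: arr=0 -> substrate=0 bound=3 product=1
t=6: arr=2 -> substrate=0 bound=2 product=4
t=7: arr=3 -> substrate=1 bound=4 product=4
t=8: arr=0 -> substrate=0 bound=3 product=6

Answer: 6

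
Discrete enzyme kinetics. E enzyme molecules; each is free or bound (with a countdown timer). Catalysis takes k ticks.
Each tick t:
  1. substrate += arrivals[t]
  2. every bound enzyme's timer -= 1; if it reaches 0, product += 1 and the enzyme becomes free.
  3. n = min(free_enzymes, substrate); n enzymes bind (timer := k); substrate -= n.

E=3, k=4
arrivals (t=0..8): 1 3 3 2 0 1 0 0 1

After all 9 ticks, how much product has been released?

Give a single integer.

t=0: arr=1 -> substrate=0 bound=1 product=0
t=1: arr=3 -> substrate=1 bound=3 product=0
t=2: arr=3 -> substrate=4 bound=3 product=0
t=3: arr=2 -> substrate=6 bound=3 product=0
t=4: arr=0 -> substrate=5 bound=3 product=1
t=5: arr=1 -> substrate=4 bound=3 product=3
t=6: arr=0 -> substrate=4 bound=3 product=3
t=7: arr=0 -> substrate=4 bound=3 product=3
t=8: arr=1 -> substrate=4 bound=3 product=4

Answer: 4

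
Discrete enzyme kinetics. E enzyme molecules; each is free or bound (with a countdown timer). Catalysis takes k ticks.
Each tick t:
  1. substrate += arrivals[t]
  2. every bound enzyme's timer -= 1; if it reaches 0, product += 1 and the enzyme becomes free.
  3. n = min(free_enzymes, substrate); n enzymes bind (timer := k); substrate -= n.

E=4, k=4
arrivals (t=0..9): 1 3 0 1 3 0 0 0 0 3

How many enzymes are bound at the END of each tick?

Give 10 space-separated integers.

Answer: 1 4 4 4 4 4 4 4 3 3

Derivation:
t=0: arr=1 -> substrate=0 bound=1 product=0
t=1: arr=3 -> substrate=0 bound=4 product=0
t=2: arr=0 -> substrate=0 bound=4 product=0
t=3: arr=1 -> substrate=1 bound=4 product=0
t=4: arr=3 -> substrate=3 bound=4 product=1
t=5: arr=0 -> substrate=0 bound=4 product=4
t=6: arr=0 -> substrate=0 bound=4 product=4
t=7: arr=0 -> substrate=0 bound=4 product=4
t=8: arr=0 -> substrate=0 bound=3 product=5
t=9: arr=3 -> substrate=0 bound=3 product=8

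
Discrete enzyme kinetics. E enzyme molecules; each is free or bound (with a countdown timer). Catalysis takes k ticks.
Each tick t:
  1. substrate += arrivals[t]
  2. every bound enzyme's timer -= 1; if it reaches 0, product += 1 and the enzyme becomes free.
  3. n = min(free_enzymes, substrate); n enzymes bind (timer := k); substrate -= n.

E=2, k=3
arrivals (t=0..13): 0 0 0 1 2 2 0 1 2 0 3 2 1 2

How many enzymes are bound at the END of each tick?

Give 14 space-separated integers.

t=0: arr=0 -> substrate=0 bound=0 product=0
t=1: arr=0 -> substrate=0 bound=0 product=0
t=2: arr=0 -> substrate=0 bound=0 product=0
t=3: arr=1 -> substrate=0 bound=1 product=0
t=4: arr=2 -> substrate=1 bound=2 product=0
t=5: arr=2 -> substrate=3 bound=2 product=0
t=6: arr=0 -> substrate=2 bound=2 product=1
t=7: arr=1 -> substrate=2 bound=2 product=2
t=8: arr=2 -> substrate=4 bound=2 product=2
t=9: arr=0 -> substrate=3 bound=2 product=3
t=10: arr=3 -> substrate=5 bound=2 product=4
t=11: arr=2 -> substrate=7 bound=2 product=4
t=12: arr=1 -> substrate=7 bound=2 product=5
t=13: arr=2 -> substrate=8 bound=2 product=6

Answer: 0 0 0 1 2 2 2 2 2 2 2 2 2 2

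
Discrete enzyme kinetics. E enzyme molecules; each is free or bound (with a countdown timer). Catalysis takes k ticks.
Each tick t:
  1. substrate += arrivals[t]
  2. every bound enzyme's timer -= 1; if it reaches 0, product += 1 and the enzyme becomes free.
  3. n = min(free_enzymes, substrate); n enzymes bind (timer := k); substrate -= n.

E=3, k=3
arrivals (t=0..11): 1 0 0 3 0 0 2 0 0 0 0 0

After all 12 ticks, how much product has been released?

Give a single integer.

Answer: 6

Derivation:
t=0: arr=1 -> substrate=0 bound=1 product=0
t=1: arr=0 -> substrate=0 bound=1 product=0
t=2: arr=0 -> substrate=0 bound=1 product=0
t=3: arr=3 -> substrate=0 bound=3 product=1
t=4: arr=0 -> substrate=0 bound=3 product=1
t=5: arr=0 -> substrate=0 bound=3 product=1
t=6: arr=2 -> substrate=0 bound=2 product=4
t=7: arr=0 -> substrate=0 bound=2 product=4
t=8: arr=0 -> substrate=0 bound=2 product=4
t=9: arr=0 -> substrate=0 bound=0 product=6
t=10: arr=0 -> substrate=0 bound=0 product=6
t=11: arr=0 -> substrate=0 bound=0 product=6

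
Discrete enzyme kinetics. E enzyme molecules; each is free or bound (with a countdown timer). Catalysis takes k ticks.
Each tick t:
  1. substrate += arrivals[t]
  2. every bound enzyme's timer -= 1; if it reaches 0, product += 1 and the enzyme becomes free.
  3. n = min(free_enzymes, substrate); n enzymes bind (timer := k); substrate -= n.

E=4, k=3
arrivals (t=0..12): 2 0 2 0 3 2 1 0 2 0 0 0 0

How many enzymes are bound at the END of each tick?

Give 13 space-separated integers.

Answer: 2 2 4 2 4 4 4 4 4 4 2 0 0

Derivation:
t=0: arr=2 -> substrate=0 bound=2 product=0
t=1: arr=0 -> substrate=0 bound=2 product=0
t=2: arr=2 -> substrate=0 bound=4 product=0
t=3: arr=0 -> substrate=0 bound=2 product=2
t=4: arr=3 -> substrate=1 bound=4 product=2
t=5: arr=2 -> substrate=1 bound=4 product=4
t=6: arr=1 -> substrate=2 bound=4 product=4
t=7: arr=0 -> substrate=0 bound=4 product=6
t=8: arr=2 -> substrate=0 bound=4 product=8
t=9: arr=0 -> substrate=0 bound=4 product=8
t=10: arr=0 -> substrate=0 bound=2 product=10
t=11: arr=0 -> substrate=0 bound=0 product=12
t=12: arr=0 -> substrate=0 bound=0 product=12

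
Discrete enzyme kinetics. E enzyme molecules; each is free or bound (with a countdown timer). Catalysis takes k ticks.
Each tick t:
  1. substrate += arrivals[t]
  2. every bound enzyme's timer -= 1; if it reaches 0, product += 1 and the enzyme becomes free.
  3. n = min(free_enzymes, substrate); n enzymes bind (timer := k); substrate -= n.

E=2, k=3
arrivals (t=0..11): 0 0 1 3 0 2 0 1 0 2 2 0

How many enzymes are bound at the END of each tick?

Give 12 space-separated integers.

t=0: arr=0 -> substrate=0 bound=0 product=0
t=1: arr=0 -> substrate=0 bound=0 product=0
t=2: arr=1 -> substrate=0 bound=1 product=0
t=3: arr=3 -> substrate=2 bound=2 product=0
t=4: arr=0 -> substrate=2 bound=2 product=0
t=5: arr=2 -> substrate=3 bound=2 product=1
t=6: arr=0 -> substrate=2 bound=2 product=2
t=7: arr=1 -> substrate=3 bound=2 product=2
t=8: arr=0 -> substrate=2 bound=2 product=3
t=9: arr=2 -> substrate=3 bound=2 product=4
t=10: arr=2 -> substrate=5 bound=2 product=4
t=11: arr=0 -> substrate=4 bound=2 product=5

Answer: 0 0 1 2 2 2 2 2 2 2 2 2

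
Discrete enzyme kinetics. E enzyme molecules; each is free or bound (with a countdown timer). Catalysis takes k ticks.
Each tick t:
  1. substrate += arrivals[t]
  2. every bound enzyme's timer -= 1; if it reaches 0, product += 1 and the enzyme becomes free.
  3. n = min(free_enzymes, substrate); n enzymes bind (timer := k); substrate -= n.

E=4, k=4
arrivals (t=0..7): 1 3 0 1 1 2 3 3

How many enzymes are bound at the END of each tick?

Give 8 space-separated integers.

Answer: 1 4 4 4 4 4 4 4

Derivation:
t=0: arr=1 -> substrate=0 bound=1 product=0
t=1: arr=3 -> substrate=0 bound=4 product=0
t=2: arr=0 -> substrate=0 bound=4 product=0
t=3: arr=1 -> substrate=1 bound=4 product=0
t=4: arr=1 -> substrate=1 bound=4 product=1
t=5: arr=2 -> substrate=0 bound=4 product=4
t=6: arr=3 -> substrate=3 bound=4 product=4
t=7: arr=3 -> substrate=6 bound=4 product=4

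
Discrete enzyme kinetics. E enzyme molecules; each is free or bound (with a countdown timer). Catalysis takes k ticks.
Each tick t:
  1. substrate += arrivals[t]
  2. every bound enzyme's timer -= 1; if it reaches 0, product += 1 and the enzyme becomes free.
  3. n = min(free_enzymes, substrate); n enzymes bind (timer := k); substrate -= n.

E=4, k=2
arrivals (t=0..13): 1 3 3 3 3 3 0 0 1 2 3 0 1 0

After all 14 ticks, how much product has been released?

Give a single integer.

t=0: arr=1 -> substrate=0 bound=1 product=0
t=1: arr=3 -> substrate=0 bound=4 product=0
t=2: arr=3 -> substrate=2 bound=4 product=1
t=3: arr=3 -> substrate=2 bound=4 product=4
t=4: arr=3 -> substrate=4 bound=4 product=5
t=5: arr=3 -> substrate=4 bound=4 product=8
t=6: arr=0 -> substrate=3 bound=4 product=9
t=7: arr=0 -> substrate=0 bound=4 product=12
t=8: arr=1 -> substrate=0 bound=4 product=13
t=9: arr=2 -> substrate=0 bound=3 product=16
t=10: arr=3 -> substrate=1 bound=4 product=17
t=11: arr=0 -> substrate=0 bound=3 product=19
t=12: arr=1 -> substrate=0 bound=2 product=21
t=13: arr=0 -> substrate=0 bound=1 product=22

Answer: 22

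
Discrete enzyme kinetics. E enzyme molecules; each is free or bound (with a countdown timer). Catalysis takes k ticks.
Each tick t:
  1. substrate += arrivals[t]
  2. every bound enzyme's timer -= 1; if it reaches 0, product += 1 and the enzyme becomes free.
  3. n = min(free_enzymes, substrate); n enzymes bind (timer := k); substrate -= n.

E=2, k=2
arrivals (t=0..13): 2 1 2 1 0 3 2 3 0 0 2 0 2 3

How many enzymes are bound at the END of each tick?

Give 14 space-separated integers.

t=0: arr=2 -> substrate=0 bound=2 product=0
t=1: arr=1 -> substrate=1 bound=2 product=0
t=2: arr=2 -> substrate=1 bound=2 product=2
t=3: arr=1 -> substrate=2 bound=2 product=2
t=4: arr=0 -> substrate=0 bound=2 product=4
t=5: arr=3 -> substrate=3 bound=2 product=4
t=6: arr=2 -> substrate=3 bound=2 product=6
t=7: arr=3 -> substrate=6 bound=2 product=6
t=8: arr=0 -> substrate=4 bound=2 product=8
t=9: arr=0 -> substrate=4 bound=2 product=8
t=10: arr=2 -> substrate=4 bound=2 product=10
t=11: arr=0 -> substrate=4 bound=2 product=10
t=12: arr=2 -> substrate=4 bound=2 product=12
t=13: arr=3 -> substrate=7 bound=2 product=12

Answer: 2 2 2 2 2 2 2 2 2 2 2 2 2 2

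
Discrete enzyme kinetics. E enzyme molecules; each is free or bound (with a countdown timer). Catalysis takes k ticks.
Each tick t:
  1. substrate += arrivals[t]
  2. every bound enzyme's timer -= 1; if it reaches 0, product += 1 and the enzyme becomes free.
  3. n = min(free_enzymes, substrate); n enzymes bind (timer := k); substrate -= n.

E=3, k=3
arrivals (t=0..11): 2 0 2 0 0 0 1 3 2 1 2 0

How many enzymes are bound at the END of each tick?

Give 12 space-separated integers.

Answer: 2 2 3 2 2 1 1 3 3 3 3 3

Derivation:
t=0: arr=2 -> substrate=0 bound=2 product=0
t=1: arr=0 -> substrate=0 bound=2 product=0
t=2: arr=2 -> substrate=1 bound=3 product=0
t=3: arr=0 -> substrate=0 bound=2 product=2
t=4: arr=0 -> substrate=0 bound=2 product=2
t=5: arr=0 -> substrate=0 bound=1 product=3
t=6: arr=1 -> substrate=0 bound=1 product=4
t=7: arr=3 -> substrate=1 bound=3 product=4
t=8: arr=2 -> substrate=3 bound=3 product=4
t=9: arr=1 -> substrate=3 bound=3 product=5
t=10: arr=2 -> substrate=3 bound=3 product=7
t=11: arr=0 -> substrate=3 bound=3 product=7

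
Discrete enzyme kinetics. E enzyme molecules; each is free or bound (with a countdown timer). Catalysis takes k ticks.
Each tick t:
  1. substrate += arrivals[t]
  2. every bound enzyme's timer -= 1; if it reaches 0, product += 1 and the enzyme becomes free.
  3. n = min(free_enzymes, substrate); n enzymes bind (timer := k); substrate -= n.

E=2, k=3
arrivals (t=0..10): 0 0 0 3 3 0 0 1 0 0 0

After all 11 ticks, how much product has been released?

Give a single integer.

t=0: arr=0 -> substrate=0 bound=0 product=0
t=1: arr=0 -> substrate=0 bound=0 product=0
t=2: arr=0 -> substrate=0 bound=0 product=0
t=3: arr=3 -> substrate=1 bound=2 product=0
t=4: arr=3 -> substrate=4 bound=2 product=0
t=5: arr=0 -> substrate=4 bound=2 product=0
t=6: arr=0 -> substrate=2 bound=2 product=2
t=7: arr=1 -> substrate=3 bound=2 product=2
t=8: arr=0 -> substrate=3 bound=2 product=2
t=9: arr=0 -> substrate=1 bound=2 product=4
t=10: arr=0 -> substrate=1 bound=2 product=4

Answer: 4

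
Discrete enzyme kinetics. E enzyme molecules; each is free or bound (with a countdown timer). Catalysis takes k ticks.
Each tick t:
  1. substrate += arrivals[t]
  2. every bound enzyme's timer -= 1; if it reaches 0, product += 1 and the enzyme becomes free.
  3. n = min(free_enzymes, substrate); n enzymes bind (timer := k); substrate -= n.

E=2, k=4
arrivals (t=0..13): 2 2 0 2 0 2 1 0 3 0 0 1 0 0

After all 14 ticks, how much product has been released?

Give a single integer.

t=0: arr=2 -> substrate=0 bound=2 product=0
t=1: arr=2 -> substrate=2 bound=2 product=0
t=2: arr=0 -> substrate=2 bound=2 product=0
t=3: arr=2 -> substrate=4 bound=2 product=0
t=4: arr=0 -> substrate=2 bound=2 product=2
t=5: arr=2 -> substrate=4 bound=2 product=2
t=6: arr=1 -> substrate=5 bound=2 product=2
t=7: arr=0 -> substrate=5 bound=2 product=2
t=8: arr=3 -> substrate=6 bound=2 product=4
t=9: arr=0 -> substrate=6 bound=2 product=4
t=10: arr=0 -> substrate=6 bound=2 product=4
t=11: arr=1 -> substrate=7 bound=2 product=4
t=12: arr=0 -> substrate=5 bound=2 product=6
t=13: arr=0 -> substrate=5 bound=2 product=6

Answer: 6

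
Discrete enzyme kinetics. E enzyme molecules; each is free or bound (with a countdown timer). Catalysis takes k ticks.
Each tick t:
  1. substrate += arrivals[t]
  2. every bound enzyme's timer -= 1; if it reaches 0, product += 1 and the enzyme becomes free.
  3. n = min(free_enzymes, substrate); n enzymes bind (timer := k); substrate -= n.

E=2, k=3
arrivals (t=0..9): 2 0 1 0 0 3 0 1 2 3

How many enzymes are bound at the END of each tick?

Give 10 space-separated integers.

Answer: 2 2 2 1 1 2 2 2 2 2

Derivation:
t=0: arr=2 -> substrate=0 bound=2 product=0
t=1: arr=0 -> substrate=0 bound=2 product=0
t=2: arr=1 -> substrate=1 bound=2 product=0
t=3: arr=0 -> substrate=0 bound=1 product=2
t=4: arr=0 -> substrate=0 bound=1 product=2
t=5: arr=3 -> substrate=2 bound=2 product=2
t=6: arr=0 -> substrate=1 bound=2 product=3
t=7: arr=1 -> substrate=2 bound=2 product=3
t=8: arr=2 -> substrate=3 bound=2 product=4
t=9: arr=3 -> substrate=5 bound=2 product=5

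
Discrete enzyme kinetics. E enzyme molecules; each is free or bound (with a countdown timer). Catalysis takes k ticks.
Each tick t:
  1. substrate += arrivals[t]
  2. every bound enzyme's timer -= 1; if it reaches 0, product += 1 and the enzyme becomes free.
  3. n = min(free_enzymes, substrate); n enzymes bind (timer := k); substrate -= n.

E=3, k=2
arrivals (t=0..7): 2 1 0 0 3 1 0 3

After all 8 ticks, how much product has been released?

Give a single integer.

Answer: 6

Derivation:
t=0: arr=2 -> substrate=0 bound=2 product=0
t=1: arr=1 -> substrate=0 bound=3 product=0
t=2: arr=0 -> substrate=0 bound=1 product=2
t=3: arr=0 -> substrate=0 bound=0 product=3
t=4: arr=3 -> substrate=0 bound=3 product=3
t=5: arr=1 -> substrate=1 bound=3 product=3
t=6: arr=0 -> substrate=0 bound=1 product=6
t=7: arr=3 -> substrate=1 bound=3 product=6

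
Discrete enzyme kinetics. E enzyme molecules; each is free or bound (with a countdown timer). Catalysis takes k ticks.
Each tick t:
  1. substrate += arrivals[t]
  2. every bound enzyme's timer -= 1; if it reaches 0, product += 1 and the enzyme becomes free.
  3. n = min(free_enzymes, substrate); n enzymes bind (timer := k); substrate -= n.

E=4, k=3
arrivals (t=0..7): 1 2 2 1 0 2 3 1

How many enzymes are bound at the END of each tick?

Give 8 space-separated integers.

t=0: arr=1 -> substrate=0 bound=1 product=0
t=1: arr=2 -> substrate=0 bound=3 product=0
t=2: arr=2 -> substrate=1 bound=4 product=0
t=3: arr=1 -> substrate=1 bound=4 product=1
t=4: arr=0 -> substrate=0 bound=3 product=3
t=5: arr=2 -> substrate=0 bound=4 product=4
t=6: arr=3 -> substrate=2 bound=4 product=5
t=7: arr=1 -> substrate=2 bound=4 product=6

Answer: 1 3 4 4 3 4 4 4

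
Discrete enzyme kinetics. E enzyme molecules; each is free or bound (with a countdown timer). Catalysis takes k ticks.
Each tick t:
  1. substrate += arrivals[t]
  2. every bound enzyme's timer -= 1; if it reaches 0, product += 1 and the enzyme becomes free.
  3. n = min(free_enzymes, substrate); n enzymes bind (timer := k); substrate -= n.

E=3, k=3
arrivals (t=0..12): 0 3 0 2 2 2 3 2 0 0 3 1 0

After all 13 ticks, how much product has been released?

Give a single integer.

Answer: 9

Derivation:
t=0: arr=0 -> substrate=0 bound=0 product=0
t=1: arr=3 -> substrate=0 bound=3 product=0
t=2: arr=0 -> substrate=0 bound=3 product=0
t=3: arr=2 -> substrate=2 bound=3 product=0
t=4: arr=2 -> substrate=1 bound=3 product=3
t=5: arr=2 -> substrate=3 bound=3 product=3
t=6: arr=3 -> substrate=6 bound=3 product=3
t=7: arr=2 -> substrate=5 bound=3 product=6
t=8: arr=0 -> substrate=5 bound=3 product=6
t=9: arr=0 -> substrate=5 bound=3 product=6
t=10: arr=3 -> substrate=5 bound=3 product=9
t=11: arr=1 -> substrate=6 bound=3 product=9
t=12: arr=0 -> substrate=6 bound=3 product=9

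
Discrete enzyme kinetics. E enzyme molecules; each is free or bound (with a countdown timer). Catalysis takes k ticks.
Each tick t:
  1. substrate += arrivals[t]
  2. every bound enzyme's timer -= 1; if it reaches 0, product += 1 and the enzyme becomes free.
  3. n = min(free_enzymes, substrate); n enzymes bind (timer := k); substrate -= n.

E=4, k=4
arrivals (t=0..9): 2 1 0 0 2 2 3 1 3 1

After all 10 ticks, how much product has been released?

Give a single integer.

Answer: 7

Derivation:
t=0: arr=2 -> substrate=0 bound=2 product=0
t=1: arr=1 -> substrate=0 bound=3 product=0
t=2: arr=0 -> substrate=0 bound=3 product=0
t=3: arr=0 -> substrate=0 bound=3 product=0
t=4: arr=2 -> substrate=0 bound=3 product=2
t=5: arr=2 -> substrate=0 bound=4 product=3
t=6: arr=3 -> substrate=3 bound=4 product=3
t=7: arr=1 -> substrate=4 bound=4 product=3
t=8: arr=3 -> substrate=5 bound=4 product=5
t=9: arr=1 -> substrate=4 bound=4 product=7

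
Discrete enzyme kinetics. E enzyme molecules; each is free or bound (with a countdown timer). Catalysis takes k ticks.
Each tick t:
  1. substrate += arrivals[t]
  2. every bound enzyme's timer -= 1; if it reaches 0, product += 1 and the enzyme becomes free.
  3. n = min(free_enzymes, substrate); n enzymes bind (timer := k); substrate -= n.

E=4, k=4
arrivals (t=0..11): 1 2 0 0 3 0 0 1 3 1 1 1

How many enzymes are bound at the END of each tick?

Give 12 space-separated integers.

Answer: 1 3 3 3 4 3 3 4 4 4 4 4

Derivation:
t=0: arr=1 -> substrate=0 bound=1 product=0
t=1: arr=2 -> substrate=0 bound=3 product=0
t=2: arr=0 -> substrate=0 bound=3 product=0
t=3: arr=0 -> substrate=0 bound=3 product=0
t=4: arr=3 -> substrate=1 bound=4 product=1
t=5: arr=0 -> substrate=0 bound=3 product=3
t=6: arr=0 -> substrate=0 bound=3 product=3
t=7: arr=1 -> substrate=0 bound=4 product=3
t=8: arr=3 -> substrate=1 bound=4 product=5
t=9: arr=1 -> substrate=1 bound=4 product=6
t=10: arr=1 -> substrate=2 bound=4 product=6
t=11: arr=1 -> substrate=2 bound=4 product=7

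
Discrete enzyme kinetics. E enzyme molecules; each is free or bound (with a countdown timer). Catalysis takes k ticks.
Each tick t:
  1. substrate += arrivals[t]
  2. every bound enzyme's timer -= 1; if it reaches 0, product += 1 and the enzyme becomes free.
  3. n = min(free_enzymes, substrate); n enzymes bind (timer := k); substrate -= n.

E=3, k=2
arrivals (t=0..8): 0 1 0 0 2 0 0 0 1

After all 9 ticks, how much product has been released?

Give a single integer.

t=0: arr=0 -> substrate=0 bound=0 product=0
t=1: arr=1 -> substrate=0 bound=1 product=0
t=2: arr=0 -> substrate=0 bound=1 product=0
t=3: arr=0 -> substrate=0 bound=0 product=1
t=4: arr=2 -> substrate=0 bound=2 product=1
t=5: arr=0 -> substrate=0 bound=2 product=1
t=6: arr=0 -> substrate=0 bound=0 product=3
t=7: arr=0 -> substrate=0 bound=0 product=3
t=8: arr=1 -> substrate=0 bound=1 product=3

Answer: 3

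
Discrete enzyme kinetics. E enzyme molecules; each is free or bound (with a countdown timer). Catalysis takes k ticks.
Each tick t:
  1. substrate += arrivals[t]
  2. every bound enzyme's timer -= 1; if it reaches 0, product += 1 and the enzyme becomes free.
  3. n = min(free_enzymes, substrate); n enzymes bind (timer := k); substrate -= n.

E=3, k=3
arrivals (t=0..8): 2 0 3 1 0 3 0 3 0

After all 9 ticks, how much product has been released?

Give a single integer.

t=0: arr=2 -> substrate=0 bound=2 product=0
t=1: arr=0 -> substrate=0 bound=2 product=0
t=2: arr=3 -> substrate=2 bound=3 product=0
t=3: arr=1 -> substrate=1 bound=3 product=2
t=4: arr=0 -> substrate=1 bound=3 product=2
t=5: arr=3 -> substrate=3 bound=3 product=3
t=6: arr=0 -> substrate=1 bound=3 product=5
t=7: arr=3 -> substrate=4 bound=3 product=5
t=8: arr=0 -> substrate=3 bound=3 product=6

Answer: 6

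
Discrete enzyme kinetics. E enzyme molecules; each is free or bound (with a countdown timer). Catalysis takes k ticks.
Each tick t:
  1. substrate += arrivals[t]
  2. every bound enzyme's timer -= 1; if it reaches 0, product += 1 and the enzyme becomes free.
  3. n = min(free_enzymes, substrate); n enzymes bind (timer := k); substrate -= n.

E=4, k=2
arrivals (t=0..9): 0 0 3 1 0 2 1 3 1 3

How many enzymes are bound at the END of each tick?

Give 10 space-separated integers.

Answer: 0 0 3 4 1 2 3 4 4 4

Derivation:
t=0: arr=0 -> substrate=0 bound=0 product=0
t=1: arr=0 -> substrate=0 bound=0 product=0
t=2: arr=3 -> substrate=0 bound=3 product=0
t=3: arr=1 -> substrate=0 bound=4 product=0
t=4: arr=0 -> substrate=0 bound=1 product=3
t=5: arr=2 -> substrate=0 bound=2 product=4
t=6: arr=1 -> substrate=0 bound=3 product=4
t=7: arr=3 -> substrate=0 bound=4 product=6
t=8: arr=1 -> substrate=0 bound=4 product=7
t=9: arr=3 -> substrate=0 bound=4 product=10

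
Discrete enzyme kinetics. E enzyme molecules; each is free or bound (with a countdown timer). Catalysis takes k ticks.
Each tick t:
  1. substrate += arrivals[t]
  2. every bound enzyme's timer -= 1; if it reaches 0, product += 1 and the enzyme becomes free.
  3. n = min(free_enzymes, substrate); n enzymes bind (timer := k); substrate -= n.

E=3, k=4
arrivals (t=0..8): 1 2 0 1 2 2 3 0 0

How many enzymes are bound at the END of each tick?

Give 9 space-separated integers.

t=0: arr=1 -> substrate=0 bound=1 product=0
t=1: arr=2 -> substrate=0 bound=3 product=0
t=2: arr=0 -> substrate=0 bound=3 product=0
t=3: arr=1 -> substrate=1 bound=3 product=0
t=4: arr=2 -> substrate=2 bound=3 product=1
t=5: arr=2 -> substrate=2 bound=3 product=3
t=6: arr=3 -> substrate=5 bound=3 product=3
t=7: arr=0 -> substrate=5 bound=3 product=3
t=8: arr=0 -> substrate=4 bound=3 product=4

Answer: 1 3 3 3 3 3 3 3 3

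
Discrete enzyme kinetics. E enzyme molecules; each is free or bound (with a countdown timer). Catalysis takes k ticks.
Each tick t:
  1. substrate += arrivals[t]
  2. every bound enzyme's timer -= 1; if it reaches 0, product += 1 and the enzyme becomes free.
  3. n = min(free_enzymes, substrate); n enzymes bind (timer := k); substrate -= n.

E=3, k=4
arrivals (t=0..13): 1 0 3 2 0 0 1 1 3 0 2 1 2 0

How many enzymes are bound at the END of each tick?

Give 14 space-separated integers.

t=0: arr=1 -> substrate=0 bound=1 product=0
t=1: arr=0 -> substrate=0 bound=1 product=0
t=2: arr=3 -> substrate=1 bound=3 product=0
t=3: arr=2 -> substrate=3 bound=3 product=0
t=4: arr=0 -> substrate=2 bound=3 product=1
t=5: arr=0 -> substrate=2 bound=3 product=1
t=6: arr=1 -> substrate=1 bound=3 product=3
t=7: arr=1 -> substrate=2 bound=3 product=3
t=8: arr=3 -> substrate=4 bound=3 product=4
t=9: arr=0 -> substrate=4 bound=3 product=4
t=10: arr=2 -> substrate=4 bound=3 product=6
t=11: arr=1 -> substrate=5 bound=3 product=6
t=12: arr=2 -> substrate=6 bound=3 product=7
t=13: arr=0 -> substrate=6 bound=3 product=7

Answer: 1 1 3 3 3 3 3 3 3 3 3 3 3 3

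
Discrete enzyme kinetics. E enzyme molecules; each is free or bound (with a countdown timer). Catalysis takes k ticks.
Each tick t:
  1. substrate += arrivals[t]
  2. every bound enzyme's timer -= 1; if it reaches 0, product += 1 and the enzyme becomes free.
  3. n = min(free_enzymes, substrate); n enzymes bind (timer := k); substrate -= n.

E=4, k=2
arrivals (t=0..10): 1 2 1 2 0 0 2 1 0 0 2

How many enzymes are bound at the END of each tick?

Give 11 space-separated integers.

Answer: 1 3 3 3 2 0 2 3 1 0 2

Derivation:
t=0: arr=1 -> substrate=0 bound=1 product=0
t=1: arr=2 -> substrate=0 bound=3 product=0
t=2: arr=1 -> substrate=0 bound=3 product=1
t=3: arr=2 -> substrate=0 bound=3 product=3
t=4: arr=0 -> substrate=0 bound=2 product=4
t=5: arr=0 -> substrate=0 bound=0 product=6
t=6: arr=2 -> substrate=0 bound=2 product=6
t=7: arr=1 -> substrate=0 bound=3 product=6
t=8: arr=0 -> substrate=0 bound=1 product=8
t=9: arr=0 -> substrate=0 bound=0 product=9
t=10: arr=2 -> substrate=0 bound=2 product=9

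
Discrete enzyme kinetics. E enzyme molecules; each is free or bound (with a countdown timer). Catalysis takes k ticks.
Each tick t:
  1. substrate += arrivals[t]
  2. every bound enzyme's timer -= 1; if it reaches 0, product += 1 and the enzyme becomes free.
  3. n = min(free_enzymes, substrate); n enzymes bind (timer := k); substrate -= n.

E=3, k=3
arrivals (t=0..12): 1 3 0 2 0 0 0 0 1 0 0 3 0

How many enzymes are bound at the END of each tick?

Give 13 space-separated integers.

t=0: arr=1 -> substrate=0 bound=1 product=0
t=1: arr=3 -> substrate=1 bound=3 product=0
t=2: arr=0 -> substrate=1 bound=3 product=0
t=3: arr=2 -> substrate=2 bound=3 product=1
t=4: arr=0 -> substrate=0 bound=3 product=3
t=5: arr=0 -> substrate=0 bound=3 product=3
t=6: arr=0 -> substrate=0 bound=2 product=4
t=7: arr=0 -> substrate=0 bound=0 product=6
t=8: arr=1 -> substrate=0 bound=1 product=6
t=9: arr=0 -> substrate=0 bound=1 product=6
t=10: arr=0 -> substrate=0 bound=1 product=6
t=11: arr=3 -> substrate=0 bound=3 product=7
t=12: arr=0 -> substrate=0 bound=3 product=7

Answer: 1 3 3 3 3 3 2 0 1 1 1 3 3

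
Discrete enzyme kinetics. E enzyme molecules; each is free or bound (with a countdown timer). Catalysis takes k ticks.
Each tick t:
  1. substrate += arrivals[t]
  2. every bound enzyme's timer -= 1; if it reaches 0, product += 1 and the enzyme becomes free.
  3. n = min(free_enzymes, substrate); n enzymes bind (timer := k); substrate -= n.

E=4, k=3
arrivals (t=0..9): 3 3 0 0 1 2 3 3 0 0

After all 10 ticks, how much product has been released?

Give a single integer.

t=0: arr=3 -> substrate=0 bound=3 product=0
t=1: arr=3 -> substrate=2 bound=4 product=0
t=2: arr=0 -> substrate=2 bound=4 product=0
t=3: arr=0 -> substrate=0 bound=3 product=3
t=4: arr=1 -> substrate=0 bound=3 product=4
t=5: arr=2 -> substrate=1 bound=4 product=4
t=6: arr=3 -> substrate=2 bound=4 product=6
t=7: arr=3 -> substrate=4 bound=4 product=7
t=8: arr=0 -> substrate=3 bound=4 product=8
t=9: arr=0 -> substrate=1 bound=4 product=10

Answer: 10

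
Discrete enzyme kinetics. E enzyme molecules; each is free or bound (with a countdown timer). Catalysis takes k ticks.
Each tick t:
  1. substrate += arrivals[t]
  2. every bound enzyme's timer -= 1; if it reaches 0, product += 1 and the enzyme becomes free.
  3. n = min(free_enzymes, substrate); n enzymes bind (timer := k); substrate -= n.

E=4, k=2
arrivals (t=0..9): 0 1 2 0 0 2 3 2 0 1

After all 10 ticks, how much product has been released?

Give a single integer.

Answer: 9

Derivation:
t=0: arr=0 -> substrate=0 bound=0 product=0
t=1: arr=1 -> substrate=0 bound=1 product=0
t=2: arr=2 -> substrate=0 bound=3 product=0
t=3: arr=0 -> substrate=0 bound=2 product=1
t=4: arr=0 -> substrate=0 bound=0 product=3
t=5: arr=2 -> substrate=0 bound=2 product=3
t=6: arr=3 -> substrate=1 bound=4 product=3
t=7: arr=2 -> substrate=1 bound=4 product=5
t=8: arr=0 -> substrate=0 bound=3 product=7
t=9: arr=1 -> substrate=0 bound=2 product=9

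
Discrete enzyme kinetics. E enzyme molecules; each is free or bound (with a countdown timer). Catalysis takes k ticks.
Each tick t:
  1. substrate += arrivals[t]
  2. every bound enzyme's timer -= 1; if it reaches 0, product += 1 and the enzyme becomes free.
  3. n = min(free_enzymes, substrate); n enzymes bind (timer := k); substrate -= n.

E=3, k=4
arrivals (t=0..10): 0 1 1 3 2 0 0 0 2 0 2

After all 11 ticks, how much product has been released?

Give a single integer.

t=0: arr=0 -> substrate=0 bound=0 product=0
t=1: arr=1 -> substrate=0 bound=1 product=0
t=2: arr=1 -> substrate=0 bound=2 product=0
t=3: arr=3 -> substrate=2 bound=3 product=0
t=4: arr=2 -> substrate=4 bound=3 product=0
t=5: arr=0 -> substrate=3 bound=3 product=1
t=6: arr=0 -> substrate=2 bound=3 product=2
t=7: arr=0 -> substrate=1 bound=3 product=3
t=8: arr=2 -> substrate=3 bound=3 product=3
t=9: arr=0 -> substrate=2 bound=3 product=4
t=10: arr=2 -> substrate=3 bound=3 product=5

Answer: 5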